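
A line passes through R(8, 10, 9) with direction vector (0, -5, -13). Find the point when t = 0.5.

P(t) = R + t·d
  = (8 + 0·0.5, 10 + (-5)·0.5, 9 + (-13)·0.5)
  = (8 + 0, 10 - 2.5, 9 - 6.5)
  = (8, 7.5, 2.5)

(8, 7.5, 2.5)


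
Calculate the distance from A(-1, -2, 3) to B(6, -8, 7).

d = √[(x₂-x₁)² + (y₂-y₁)² + (z₂-z₁)²]
  = √[7² + (-6)² + 4²]
  = √[49 + 36 + 16]
  = √101
  ≈ 10.05

10.05


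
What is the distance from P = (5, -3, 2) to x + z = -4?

distance = |a·x₀ + b·y₀ + c·z₀ - d| / √(a² + b² + c²)
  = |1·5 + 0·(-3) + 1·2 - (-4)| / √(1² + 0² + 1²)
  = |5 + 0 + 2 + 4| / √(1 + 0 + 1)
  = |11| / √2
  = 11 / 1.414
  ≈ 7.778

7.778


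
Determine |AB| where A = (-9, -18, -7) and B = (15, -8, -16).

d = √[(x₂-x₁)² + (y₂-y₁)² + (z₂-z₁)²]
  = √[24² + 10² + (-9)²]
  = √[576 + 100 + 81]
  = √757
  ≈ 27.51

27.51


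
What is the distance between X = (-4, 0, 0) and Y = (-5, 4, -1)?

d = √[(x₂-x₁)² + (y₂-y₁)² + (z₂-z₁)²]
  = √[(-1)² + 4² + (-1)²]
  = √[1 + 16 + 1]
  = √18
  ≈ 4.243

4.243


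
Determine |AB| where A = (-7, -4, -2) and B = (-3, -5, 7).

d = √[(x₂-x₁)² + (y₂-y₁)² + (z₂-z₁)²]
  = √[4² + (-1)² + 9²]
  = √[16 + 1 + 81]
  = √98
  ≈ 9.899

9.899


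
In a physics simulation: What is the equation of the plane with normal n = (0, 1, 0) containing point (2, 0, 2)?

The plane through P with normal n = (a, b, c) satisfies n·(r - P) = 0,
i.e. ax + by + cz = a·x₀ + b·y₀ + c·z₀.
d = 0·2 + 1·0 + 0·2
  = 0 + 0 + 0
  = 0
Equation: y = 0

y = 0


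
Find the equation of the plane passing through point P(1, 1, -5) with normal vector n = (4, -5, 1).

The plane through P with normal n = (a, b, c) satisfies n·(r - P) = 0,
i.e. ax + by + cz = a·x₀ + b·y₀ + c·z₀.
d = 4·1 + (-5)·1 + 1·(-5)
  = 4 - 5 - 5
  = -6
Equation: 4x - 5y + z = -6

4x - 5y + z = -6


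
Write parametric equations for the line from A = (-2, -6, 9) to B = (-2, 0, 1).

Direction vector d = B - A = (-2 + 2, 0 + 6, 1 - 9) = (0, 6, -8)
Parametric form r = A + t·d:
x = -2, y = -6 + 6t, z = 9 - 8t

x = -2, y = -6 + 6t, z = 9 - 8t


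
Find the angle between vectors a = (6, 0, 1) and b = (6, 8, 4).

a·b = 6·6 + 0·8 + 1·4 = 36 + 0 + 4 = 40
|a| = √(6² + 0² + 1²) = √37 ≈ 6.083
|b| = √(6² + 8² + 4²) = √116 ≈ 10.77
cos θ = (a·b)/(|a||b|) = 40/(6.083·10.77) ≈ 0.6106
θ = arccos(0.6106) ≈ 52.37°

52.37°


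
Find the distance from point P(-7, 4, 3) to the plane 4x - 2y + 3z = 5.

distance = |a·x₀ + b·y₀ + c·z₀ - d| / √(a² + b² + c²)
  = |4·(-7) + (-2)·4 + 3·3 - 5| / √(4² + (-2)² + 3²)
  = |-28 - 8 + 9 - 5| / √(16 + 4 + 9)
  = |-32| / √29
  = 32 / 5.385
  ≈ 5.942

5.942


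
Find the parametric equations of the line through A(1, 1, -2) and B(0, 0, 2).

Direction vector d = B - A = (0 - 1, 0 - 1, 2 + 2) = (-1, -1, 4)
Parametric form r = A + t·d:
x = 1 - t, y = 1 - t, z = -2 + 4t

x = 1 - t, y = 1 - t, z = -2 + 4t


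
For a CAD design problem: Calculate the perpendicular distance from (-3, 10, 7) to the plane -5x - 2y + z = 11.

distance = |a·x₀ + b·y₀ + c·z₀ - d| / √(a² + b² + c²)
  = |(-5)·(-3) + (-2)·10 + 1·7 - 11| / √((-5)² + (-2)² + 1²)
  = |15 - 20 + 7 - 11| / √(25 + 4 + 1)
  = |-9| / √30
  = 9 / 5.477
  ≈ 1.643

1.643


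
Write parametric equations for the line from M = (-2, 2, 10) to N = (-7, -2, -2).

Direction vector d = N - M = (-7 + 2, -2 - 2, -2 - 10) = (-5, -4, -12)
Parametric form r = M + t·d:
x = -2 - 5t, y = 2 - 4t, z = 10 - 12t

x = -2 - 5t, y = 2 - 4t, z = 10 - 12t


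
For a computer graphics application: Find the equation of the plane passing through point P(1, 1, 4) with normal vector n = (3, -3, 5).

The plane through P with normal n = (a, b, c) satisfies n·(r - P) = 0,
i.e. ax + by + cz = a·x₀ + b·y₀ + c·z₀.
d = 3·1 + (-3)·1 + 5·4
  = 3 - 3 + 20
  = 20
Equation: 3x - 3y + 5z = 20

3x - 3y + 5z = 20


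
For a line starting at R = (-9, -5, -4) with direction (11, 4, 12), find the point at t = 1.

P(t) = R + t·d
  = (-9 + 11·1, -5 + 4·1, -4 + 12·1)
  = (-9 + 11, -5 + 4, -4 + 12)
  = (2, -1, 8)

(2, -1, 8)


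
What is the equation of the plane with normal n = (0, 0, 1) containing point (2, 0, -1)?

The plane through P with normal n = (a, b, c) satisfies n·(r - P) = 0,
i.e. ax + by + cz = a·x₀ + b·y₀ + c·z₀.
d = 0·2 + 0·0 + 1·(-1)
  = 0 + 0 - 1
  = -1
Equation: z = -1

z = -1


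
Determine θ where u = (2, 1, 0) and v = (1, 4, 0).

u·v = 2·1 + 1·4 + 0·0 = 2 + 4 + 0 = 6
|u| = √(2² + 1² + 0²) = √5 ≈ 2.236
|v| = √(1² + 4² + 0²) = √17 ≈ 4.123
cos θ = (u·v)/(|u||v|) = 6/(2.236·4.123) ≈ 0.6508
θ = arccos(0.6508) ≈ 49.4°

49.4°


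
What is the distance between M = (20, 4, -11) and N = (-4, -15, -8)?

d = √[(x₂-x₁)² + (y₂-y₁)² + (z₂-z₁)²]
  = √[(-24)² + (-19)² + 3²]
  = √[576 + 361 + 9]
  = √946
  ≈ 30.76

30.76


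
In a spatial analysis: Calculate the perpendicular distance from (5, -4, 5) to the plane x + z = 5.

distance = |a·x₀ + b·y₀ + c·z₀ - d| / √(a² + b² + c²)
  = |1·5 + 0·(-4) + 1·5 - 5| / √(1² + 0² + 1²)
  = |5 + 0 + 5 - 5| / √(1 + 0 + 1)
  = |5| / √2
  = 5 / 1.414
  ≈ 3.536

3.536


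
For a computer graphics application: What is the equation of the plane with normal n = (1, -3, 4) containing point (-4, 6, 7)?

The plane through P with normal n = (a, b, c) satisfies n·(r - P) = 0,
i.e. ax + by + cz = a·x₀ + b·y₀ + c·z₀.
d = 1·(-4) + (-3)·6 + 4·7
  = -4 - 18 + 28
  = 6
Equation: x - 3y + 4z = 6

x - 3y + 4z = 6


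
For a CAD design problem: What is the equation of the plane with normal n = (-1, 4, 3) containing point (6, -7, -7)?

The plane through P with normal n = (a, b, c) satisfies n·(r - P) = 0,
i.e. ax + by + cz = a·x₀ + b·y₀ + c·z₀.
d = (-1)·6 + 4·(-7) + 3·(-7)
  = -6 - 28 - 21
  = -55
Equation: -x + 4y + 3z = -55

-x + 4y + 3z = -55


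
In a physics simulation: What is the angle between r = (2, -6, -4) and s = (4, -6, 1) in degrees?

r·s = 2·4 + (-6)·(-6) + (-4)·1 = 8 + 36 - 4 = 40
|r| = √(2² + (-6)² + (-4)²) = √56 ≈ 7.483
|s| = √(4² + (-6)² + 1²) = √53 ≈ 7.28
cos θ = (r·s)/(|r||s|) = 40/(7.483·7.28) ≈ 0.7342
θ = arccos(0.7342) ≈ 42.76°

42.76°


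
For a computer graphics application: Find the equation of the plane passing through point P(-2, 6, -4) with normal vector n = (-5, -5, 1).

The plane through P with normal n = (a, b, c) satisfies n·(r - P) = 0,
i.e. ax + by + cz = a·x₀ + b·y₀ + c·z₀.
d = (-5)·(-2) + (-5)·6 + 1·(-4)
  = 10 - 30 - 4
  = -24
Equation: -5x - 5y + z = -24

-5x - 5y + z = -24


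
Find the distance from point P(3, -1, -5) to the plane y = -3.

distance = |a·x₀ + b·y₀ + c·z₀ - d| / √(a² + b² + c²)
  = |0·3 + 1·(-1) + 0·(-5) - (-3)| / √(0² + 1² + 0²)
  = |0 - 1 + 0 + 3| / √(0 + 1 + 0)
  = |2| / √1
  = 2 / 1
  ≈ 2

2


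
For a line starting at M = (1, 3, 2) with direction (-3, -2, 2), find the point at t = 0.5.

P(t) = M + t·d
  = (1 + (-3)·0.5, 3 + (-2)·0.5, 2 + 2·0.5)
  = (1 - 1.5, 3 - 1, 2 + 1)
  = (-0.5, 2, 3)

(-0.5, 2, 3)


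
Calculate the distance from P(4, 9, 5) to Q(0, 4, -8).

d = √[(x₂-x₁)² + (y₂-y₁)² + (z₂-z₁)²]
  = √[(-4)² + (-5)² + (-13)²]
  = √[16 + 25 + 169]
  = √210
  ≈ 14.49

14.49


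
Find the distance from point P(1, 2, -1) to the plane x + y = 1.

distance = |a·x₀ + b·y₀ + c·z₀ - d| / √(a² + b² + c²)
  = |1·1 + 1·2 + 0·(-1) - 1| / √(1² + 1² + 0²)
  = |1 + 2 + 0 - 1| / √(1 + 1 + 0)
  = |2| / √2
  = 2 / 1.414
  ≈ 1.414

1.414


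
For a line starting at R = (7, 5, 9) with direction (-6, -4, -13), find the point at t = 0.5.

P(t) = R + t·d
  = (7 + (-6)·0.5, 5 + (-4)·0.5, 9 + (-13)·0.5)
  = (7 - 3, 5 - 2, 9 - 6.5)
  = (4, 3, 2.5)

(4, 3, 2.5)


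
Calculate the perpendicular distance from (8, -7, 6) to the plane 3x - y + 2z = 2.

distance = |a·x₀ + b·y₀ + c·z₀ - d| / √(a² + b² + c²)
  = |3·8 + (-1)·(-7) + 2·6 - 2| / √(3² + (-1)² + 2²)
  = |24 + 7 + 12 - 2| / √(9 + 1 + 4)
  = |41| / √14
  = 41 / 3.742
  ≈ 10.96

10.96


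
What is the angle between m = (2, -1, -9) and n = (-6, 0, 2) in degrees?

m·n = 2·(-6) + (-1)·0 + (-9)·2 = -12 + 0 - 18 = -30
|m| = √(2² + (-1)² + (-9)²) = √86 ≈ 9.274
|n| = √((-6)² + 0² + 2²) = √40 ≈ 6.325
cos θ = (m·n)/(|m||n|) = -30/(9.274·6.325) ≈ -0.5115
θ = arccos(-0.5115) ≈ 120.8°

120.8°


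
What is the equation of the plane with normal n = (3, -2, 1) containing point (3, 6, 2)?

The plane through P with normal n = (a, b, c) satisfies n·(r - P) = 0,
i.e. ax + by + cz = a·x₀ + b·y₀ + c·z₀.
d = 3·3 + (-2)·6 + 1·2
  = 9 - 12 + 2
  = -1
Equation: 3x - 2y + z = -1

3x - 2y + z = -1


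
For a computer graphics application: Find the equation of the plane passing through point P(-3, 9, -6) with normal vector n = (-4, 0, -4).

The plane through P with normal n = (a, b, c) satisfies n·(r - P) = 0,
i.e. ax + by + cz = a·x₀ + b·y₀ + c·z₀.
d = (-4)·(-3) + 0·9 + (-4)·(-6)
  = 12 + 0 + 24
  = 36
Equation: -4x - 4z = 36

-4x - 4z = 36


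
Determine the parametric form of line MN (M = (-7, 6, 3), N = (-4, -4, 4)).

Direction vector d = N - M = (-4 + 7, -4 - 6, 4 - 3) = (3, -10, 1)
Parametric form r = M + t·d:
x = -7 + 3t, y = 6 - 10t, z = 3 + t

x = -7 + 3t, y = 6 - 10t, z = 3 + t


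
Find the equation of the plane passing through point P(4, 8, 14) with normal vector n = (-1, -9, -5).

The plane through P with normal n = (a, b, c) satisfies n·(r - P) = 0,
i.e. ax + by + cz = a·x₀ + b·y₀ + c·z₀.
d = (-1)·4 + (-9)·8 + (-5)·14
  = -4 - 72 - 70
  = -146
Equation: -x - 9y - 5z = -146

-x - 9y - 5z = -146


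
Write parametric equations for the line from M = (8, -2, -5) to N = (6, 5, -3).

Direction vector d = N - M = (6 - 8, 5 + 2, -3 + 5) = (-2, 7, 2)
Parametric form r = M + t·d:
x = 8 - 2t, y = -2 + 7t, z = -5 + 2t

x = 8 - 2t, y = -2 + 7t, z = -5 + 2t


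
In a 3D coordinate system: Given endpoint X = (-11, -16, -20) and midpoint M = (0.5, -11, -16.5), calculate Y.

Y = 2M - X
  = (2·0.5 - (-11), 2·(-11) - (-16), 2·(-16.5) - (-20))
  = (1 + 11, -22 + 16, -33 + 20)
  = (12, -6, -13)

(12, -6, -13)


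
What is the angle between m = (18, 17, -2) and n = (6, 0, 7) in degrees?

m·n = 18·6 + 17·0 + (-2)·7 = 108 + 0 - 14 = 94
|m| = √(18² + 17² + (-2)²) = √617 ≈ 24.84
|n| = √(6² + 0² + 7²) = √85 ≈ 9.22
cos θ = (m·n)/(|m||n|) = 94/(24.84·9.22) ≈ 0.4105
θ = arccos(0.4105) ≈ 65.77°

65.77°


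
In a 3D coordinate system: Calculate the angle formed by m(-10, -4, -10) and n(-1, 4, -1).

m·n = (-10)·(-1) + (-4)·4 + (-10)·(-1) = 10 - 16 + 10 = 4
|m| = √((-10)² + (-4)² + (-10)²) = √216 ≈ 14.7
|n| = √((-1)² + 4² + (-1)²) = √18 ≈ 4.243
cos θ = (m·n)/(|m||n|) = 4/(14.7·4.243) ≈ 0.06415
θ = arccos(0.06415) ≈ 86.32°

86.32°


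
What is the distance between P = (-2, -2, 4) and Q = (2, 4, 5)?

d = √[(x₂-x₁)² + (y₂-y₁)² + (z₂-z₁)²]
  = √[4² + 6² + 1²]
  = √[16 + 36 + 1]
  = √53
  ≈ 7.28

7.28


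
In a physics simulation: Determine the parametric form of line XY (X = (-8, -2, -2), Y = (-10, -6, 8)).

Direction vector d = Y - X = (-10 + 8, -6 + 2, 8 + 2) = (-2, -4, 10)
Parametric form r = X + t·d:
x = -8 - 2t, y = -2 - 4t, z = -2 + 10t

x = -8 - 2t, y = -2 - 4t, z = -2 + 10t


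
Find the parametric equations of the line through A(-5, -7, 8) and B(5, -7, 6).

Direction vector d = B - A = (5 + 5, -7 + 7, 6 - 8) = (10, 0, -2)
Parametric form r = A + t·d:
x = -5 + 10t, y = -7, z = 8 - 2t

x = -5 + 10t, y = -7, z = 8 - 2t


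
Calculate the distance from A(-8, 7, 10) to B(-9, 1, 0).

d = √[(x₂-x₁)² + (y₂-y₁)² + (z₂-z₁)²]
  = √[(-1)² + (-6)² + (-10)²]
  = √[1 + 36 + 100]
  = √137
  ≈ 11.7

11.7


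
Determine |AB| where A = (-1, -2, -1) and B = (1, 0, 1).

d = √[(x₂-x₁)² + (y₂-y₁)² + (z₂-z₁)²]
  = √[2² + 2² + 2²]
  = √[4 + 4 + 4]
  = √12
  ≈ 3.464

3.464


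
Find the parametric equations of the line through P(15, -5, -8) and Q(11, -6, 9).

Direction vector d = Q - P = (11 - 15, -6 + 5, 9 + 8) = (-4, -1, 17)
Parametric form r = P + t·d:
x = 15 - 4t, y = -5 - t, z = -8 + 17t

x = 15 - 4t, y = -5 - t, z = -8 + 17t


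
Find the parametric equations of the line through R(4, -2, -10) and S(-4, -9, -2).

Direction vector d = S - R = (-4 - 4, -9 + 2, -2 + 10) = (-8, -7, 8)
Parametric form r = R + t·d:
x = 4 - 8t, y = -2 - 7t, z = -10 + 8t

x = 4 - 8t, y = -2 - 7t, z = -10 + 8t


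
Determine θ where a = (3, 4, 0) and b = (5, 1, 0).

a·b = 3·5 + 4·1 + 0·0 = 15 + 4 + 0 = 19
|a| = √(3² + 4² + 0²) = √25 ≈ 5
|b| = √(5² + 1² + 0²) = √26 ≈ 5.099
cos θ = (a·b)/(|a||b|) = 19/(5·5.099) ≈ 0.7452
θ = arccos(0.7452) ≈ 41.82°

41.82°


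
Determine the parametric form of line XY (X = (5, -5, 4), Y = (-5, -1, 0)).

Direction vector d = Y - X = (-5 - 5, -1 + 5, 0 - 4) = (-10, 4, -4)
Parametric form r = X + t·d:
x = 5 - 10t, y = -5 + 4t, z = 4 - 4t

x = 5 - 10t, y = -5 + 4t, z = 4 - 4t


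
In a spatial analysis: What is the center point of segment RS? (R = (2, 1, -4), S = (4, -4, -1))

M = ((x₁+x₂)/2, (y₁+y₂)/2, (z₁+z₂)/2)
  = ((2 + 4)/2, (1 - 4)/2, (-4 - 1)/2)
  = (6/2, -3/2, -5/2)
  = (3, -1.5, -2.5)

(3, -1.5, -2.5)


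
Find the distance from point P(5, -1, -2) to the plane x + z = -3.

distance = |a·x₀ + b·y₀ + c·z₀ - d| / √(a² + b² + c²)
  = |1·5 + 0·(-1) + 1·(-2) - (-3)| / √(1² + 0² + 1²)
  = |5 + 0 - 2 + 3| / √(1 + 0 + 1)
  = |6| / √2
  = 6 / 1.414
  ≈ 4.243

4.243


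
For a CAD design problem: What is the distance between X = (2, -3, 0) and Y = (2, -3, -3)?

d = √[(x₂-x₁)² + (y₂-y₁)² + (z₂-z₁)²]
  = √[0² + 0² + (-3)²]
  = √[0 + 0 + 9]
  = √9
  ≈ 3

3


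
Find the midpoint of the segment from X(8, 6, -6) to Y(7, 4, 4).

M = ((x₁+x₂)/2, (y₁+y₂)/2, (z₁+z₂)/2)
  = ((8 + 7)/2, (6 + 4)/2, (-6 + 4)/2)
  = (15/2, 10/2, -2/2)
  = (7.5, 5, -1)

(7.5, 5, -1)


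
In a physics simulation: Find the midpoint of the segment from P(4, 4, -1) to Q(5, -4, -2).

M = ((x₁+x₂)/2, (y₁+y₂)/2, (z₁+z₂)/2)
  = ((4 + 5)/2, (4 - 4)/2, (-1 - 2)/2)
  = (9/2, 0/2, -3/2)
  = (4.5, 0, -1.5)

(4.5, 0, -1.5)


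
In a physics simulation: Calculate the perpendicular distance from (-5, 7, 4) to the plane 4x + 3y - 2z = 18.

distance = |a·x₀ + b·y₀ + c·z₀ - d| / √(a² + b² + c²)
  = |4·(-5) + 3·7 + (-2)·4 - 18| / √(4² + 3² + (-2)²)
  = |-20 + 21 - 8 - 18| / √(16 + 9 + 4)
  = |-25| / √29
  = 25 / 5.385
  ≈ 4.642

4.642


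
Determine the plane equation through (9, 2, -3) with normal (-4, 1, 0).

The plane through P with normal n = (a, b, c) satisfies n·(r - P) = 0,
i.e. ax + by + cz = a·x₀ + b·y₀ + c·z₀.
d = (-4)·9 + 1·2 + 0·(-3)
  = -36 + 2 + 0
  = -34
Equation: -4x + y = -34

-4x + y = -34


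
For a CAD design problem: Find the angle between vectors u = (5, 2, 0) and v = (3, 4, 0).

u·v = 5·3 + 2·4 + 0·0 = 15 + 8 + 0 = 23
|u| = √(5² + 2² + 0²) = √29 ≈ 5.385
|v| = √(3² + 4² + 0²) = √25 ≈ 5
cos θ = (u·v)/(|u||v|) = 23/(5.385·5) ≈ 0.8542
θ = arccos(0.8542) ≈ 31.33°

31.33°


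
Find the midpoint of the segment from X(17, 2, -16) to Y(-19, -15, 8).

M = ((x₁+x₂)/2, (y₁+y₂)/2, (z₁+z₂)/2)
  = ((17 - 19)/2, (2 - 15)/2, (-16 + 8)/2)
  = (-2/2, -13/2, -8/2)
  = (-1, -6.5, -4)

(-1, -6.5, -4)


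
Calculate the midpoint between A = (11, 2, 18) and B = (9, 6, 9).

M = ((x₁+x₂)/2, (y₁+y₂)/2, (z₁+z₂)/2)
  = ((11 + 9)/2, (2 + 6)/2, (18 + 9)/2)
  = (20/2, 8/2, 27/2)
  = (10, 4, 13.5)

(10, 4, 13.5)


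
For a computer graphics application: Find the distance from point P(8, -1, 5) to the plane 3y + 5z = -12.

distance = |a·x₀ + b·y₀ + c·z₀ - d| / √(a² + b² + c²)
  = |0·8 + 3·(-1) + 5·5 - (-12)| / √(0² + 3² + 5²)
  = |0 - 3 + 25 + 12| / √(0 + 9 + 25)
  = |34| / √34
  = 34 / 5.831
  ≈ 5.831

5.831


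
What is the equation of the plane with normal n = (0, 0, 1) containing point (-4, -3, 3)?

The plane through P with normal n = (a, b, c) satisfies n·(r - P) = 0,
i.e. ax + by + cz = a·x₀ + b·y₀ + c·z₀.
d = 0·(-4) + 0·(-3) + 1·3
  = 0 + 0 + 3
  = 3
Equation: z = 3

z = 3


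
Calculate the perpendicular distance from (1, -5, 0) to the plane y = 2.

distance = |a·x₀ + b·y₀ + c·z₀ - d| / √(a² + b² + c²)
  = |0·1 + 1·(-5) + 0·0 - 2| / √(0² + 1² + 0²)
  = |0 - 5 + 0 - 2| / √(0 + 1 + 0)
  = |-7| / √1
  = 7 / 1
  ≈ 7

7


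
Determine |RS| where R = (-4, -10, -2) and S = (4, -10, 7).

d = √[(x₂-x₁)² + (y₂-y₁)² + (z₂-z₁)²]
  = √[8² + 0² + 9²]
  = √[64 + 0 + 81]
  = √145
  ≈ 12.04

12.04


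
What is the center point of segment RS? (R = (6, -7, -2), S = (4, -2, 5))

M = ((x₁+x₂)/2, (y₁+y₂)/2, (z₁+z₂)/2)
  = ((6 + 4)/2, (-7 - 2)/2, (-2 + 5)/2)
  = (10/2, -9/2, 3/2)
  = (5, -4.5, 1.5)

(5, -4.5, 1.5)


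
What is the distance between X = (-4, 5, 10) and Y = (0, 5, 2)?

d = √[(x₂-x₁)² + (y₂-y₁)² + (z₂-z₁)²]
  = √[4² + 0² + (-8)²]
  = √[16 + 0 + 64]
  = √80
  ≈ 8.944

8.944


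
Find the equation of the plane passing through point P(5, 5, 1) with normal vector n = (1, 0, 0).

The plane through P with normal n = (a, b, c) satisfies n·(r - P) = 0,
i.e. ax + by + cz = a·x₀ + b·y₀ + c·z₀.
d = 1·5 + 0·5 + 0·1
  = 5 + 0 + 0
  = 5
Equation: x = 5

x = 5


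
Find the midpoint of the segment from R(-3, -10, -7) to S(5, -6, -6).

M = ((x₁+x₂)/2, (y₁+y₂)/2, (z₁+z₂)/2)
  = ((-3 + 5)/2, (-10 - 6)/2, (-7 - 6)/2)
  = (2/2, -16/2, -13/2)
  = (1, -8, -6.5)

(1, -8, -6.5)


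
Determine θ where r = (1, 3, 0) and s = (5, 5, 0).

r·s = 1·5 + 3·5 + 0·0 = 5 + 15 + 0 = 20
|r| = √(1² + 3² + 0²) = √10 ≈ 3.162
|s| = √(5² + 5² + 0²) = √50 ≈ 7.071
cos θ = (r·s)/(|r||s|) = 20/(3.162·7.071) ≈ 0.8944
θ = arccos(0.8944) ≈ 26.57°

26.57°


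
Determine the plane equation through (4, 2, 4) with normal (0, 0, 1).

The plane through P with normal n = (a, b, c) satisfies n·(r - P) = 0,
i.e. ax + by + cz = a·x₀ + b·y₀ + c·z₀.
d = 0·4 + 0·2 + 1·4
  = 0 + 0 + 4
  = 4
Equation: z = 4

z = 4


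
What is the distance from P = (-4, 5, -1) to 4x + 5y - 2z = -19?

distance = |a·x₀ + b·y₀ + c·z₀ - d| / √(a² + b² + c²)
  = |4·(-4) + 5·5 + (-2)·(-1) - (-19)| / √(4² + 5² + (-2)²)
  = |-16 + 25 + 2 + 19| / √(16 + 25 + 4)
  = |30| / √45
  = 30 / 6.708
  ≈ 4.472

4.472


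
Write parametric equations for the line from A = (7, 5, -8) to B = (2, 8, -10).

Direction vector d = B - A = (2 - 7, 8 - 5, -10 + 8) = (-5, 3, -2)
Parametric form r = A + t·d:
x = 7 - 5t, y = 5 + 3t, z = -8 - 2t

x = 7 - 5t, y = 5 + 3t, z = -8 - 2t


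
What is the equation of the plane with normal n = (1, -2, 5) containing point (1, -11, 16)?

The plane through P with normal n = (a, b, c) satisfies n·(r - P) = 0,
i.e. ax + by + cz = a·x₀ + b·y₀ + c·z₀.
d = 1·1 + (-2)·(-11) + 5·16
  = 1 + 22 + 80
  = 103
Equation: x - 2y + 5z = 103

x - 2y + 5z = 103


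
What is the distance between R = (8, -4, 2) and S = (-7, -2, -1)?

d = √[(x₂-x₁)² + (y₂-y₁)² + (z₂-z₁)²]
  = √[(-15)² + 2² + (-3)²]
  = √[225 + 4 + 9]
  = √238
  ≈ 15.43

15.43


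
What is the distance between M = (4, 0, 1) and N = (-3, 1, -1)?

d = √[(x₂-x₁)² + (y₂-y₁)² + (z₂-z₁)²]
  = √[(-7)² + 1² + (-2)²]
  = √[49 + 1 + 4]
  = √54
  ≈ 7.348

7.348


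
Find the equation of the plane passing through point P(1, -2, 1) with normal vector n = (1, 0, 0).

The plane through P with normal n = (a, b, c) satisfies n·(r - P) = 0,
i.e. ax + by + cz = a·x₀ + b·y₀ + c·z₀.
d = 1·1 + 0·(-2) + 0·1
  = 1 + 0 + 0
  = 1
Equation: x = 1

x = 1


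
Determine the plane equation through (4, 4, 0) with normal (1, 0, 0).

The plane through P with normal n = (a, b, c) satisfies n·(r - P) = 0,
i.e. ax + by + cz = a·x₀ + b·y₀ + c·z₀.
d = 1·4 + 0·4 + 0·0
  = 4 + 0 + 0
  = 4
Equation: x = 4

x = 4


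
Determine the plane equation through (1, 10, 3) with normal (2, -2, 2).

The plane through P with normal n = (a, b, c) satisfies n·(r - P) = 0,
i.e. ax + by + cz = a·x₀ + b·y₀ + c·z₀.
d = 2·1 + (-2)·10 + 2·3
  = 2 - 20 + 6
  = -12
Equation: 2x - 2y + 2z = -12

2x - 2y + 2z = -12


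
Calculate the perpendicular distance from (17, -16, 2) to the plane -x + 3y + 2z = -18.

distance = |a·x₀ + b·y₀ + c·z₀ - d| / √(a² + b² + c²)
  = |(-1)·17 + 3·(-16) + 2·2 - (-18)| / √((-1)² + 3² + 2²)
  = |-17 - 48 + 4 + 18| / √(1 + 9 + 4)
  = |-43| / √14
  = 43 / 3.742
  ≈ 11.49

11.49


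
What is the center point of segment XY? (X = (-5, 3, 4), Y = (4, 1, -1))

M = ((x₁+x₂)/2, (y₁+y₂)/2, (z₁+z₂)/2)
  = ((-5 + 4)/2, (3 + 1)/2, (4 - 1)/2)
  = (-1/2, 4/2, 3/2)
  = (-0.5, 2, 1.5)

(-0.5, 2, 1.5)


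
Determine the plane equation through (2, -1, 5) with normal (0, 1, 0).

The plane through P with normal n = (a, b, c) satisfies n·(r - P) = 0,
i.e. ax + by + cz = a·x₀ + b·y₀ + c·z₀.
d = 0·2 + 1·(-1) + 0·5
  = 0 - 1 + 0
  = -1
Equation: y = -1

y = -1


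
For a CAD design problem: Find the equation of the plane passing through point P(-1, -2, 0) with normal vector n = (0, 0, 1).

The plane through P with normal n = (a, b, c) satisfies n·(r - P) = 0,
i.e. ax + by + cz = a·x₀ + b·y₀ + c·z₀.
d = 0·(-1) + 0·(-2) + 1·0
  = 0 + 0 + 0
  = 0
Equation: z = 0

z = 0


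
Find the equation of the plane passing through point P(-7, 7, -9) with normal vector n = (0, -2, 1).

The plane through P with normal n = (a, b, c) satisfies n·(r - P) = 0,
i.e. ax + by + cz = a·x₀ + b·y₀ + c·z₀.
d = 0·(-7) + (-2)·7 + 1·(-9)
  = 0 - 14 - 9
  = -23
Equation: -2y + z = -23

-2y + z = -23


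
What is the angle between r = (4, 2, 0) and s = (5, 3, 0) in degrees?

r·s = 4·5 + 2·3 + 0·0 = 20 + 6 + 0 = 26
|r| = √(4² + 2² + 0²) = √20 ≈ 4.472
|s| = √(5² + 3² + 0²) = √34 ≈ 5.831
cos θ = (r·s)/(|r||s|) = 26/(4.472·5.831) ≈ 0.9971
θ = arccos(0.9971) ≈ 4.399°

4.399°


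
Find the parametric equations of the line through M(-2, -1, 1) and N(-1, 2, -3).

Direction vector d = N - M = (-1 + 2, 2 + 1, -3 - 1) = (1, 3, -4)
Parametric form r = M + t·d:
x = -2 + t, y = -1 + 3t, z = 1 - 4t

x = -2 + t, y = -1 + 3t, z = 1 - 4t


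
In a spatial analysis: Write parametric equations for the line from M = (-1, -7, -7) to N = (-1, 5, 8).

Direction vector d = N - M = (-1 + 1, 5 + 7, 8 + 7) = (0, 12, 15)
Parametric form r = M + t·d:
x = -1, y = -7 + 12t, z = -7 + 15t

x = -1, y = -7 + 12t, z = -7 + 15t


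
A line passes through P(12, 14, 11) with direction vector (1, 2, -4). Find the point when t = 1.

P(t) = P + t·d
  = (12 + 1·1, 14 + 2·1, 11 + (-4)·1)
  = (12 + 1, 14 + 2, 11 - 4)
  = (13, 16, 7)

(13, 16, 7)


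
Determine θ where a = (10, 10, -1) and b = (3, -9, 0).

a·b = 10·3 + 10·(-9) + (-1)·0 = 30 - 90 + 0 = -60
|a| = √(10² + 10² + (-1)²) = √201 ≈ 14.18
|b| = √(3² + (-9)² + 0²) = √90 ≈ 9.487
cos θ = (a·b)/(|a||b|) = -60/(14.18·9.487) ≈ -0.4461
θ = arccos(-0.4461) ≈ 116.5°

116.5°


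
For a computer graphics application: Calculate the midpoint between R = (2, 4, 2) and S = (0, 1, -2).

M = ((x₁+x₂)/2, (y₁+y₂)/2, (z₁+z₂)/2)
  = ((2 + 0)/2, (4 + 1)/2, (2 - 2)/2)
  = (2/2, 5/2, 0/2)
  = (1, 2.5, 0)

(1, 2.5, 0)


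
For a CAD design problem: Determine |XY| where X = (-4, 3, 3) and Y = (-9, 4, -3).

d = √[(x₂-x₁)² + (y₂-y₁)² + (z₂-z₁)²]
  = √[(-5)² + 1² + (-6)²]
  = √[25 + 1 + 36]
  = √62
  ≈ 7.874

7.874


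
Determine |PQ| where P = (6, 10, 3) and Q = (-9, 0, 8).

d = √[(x₂-x₁)² + (y₂-y₁)² + (z₂-z₁)²]
  = √[(-15)² + (-10)² + 5²]
  = √[225 + 100 + 25]
  = √350
  ≈ 18.71

18.71


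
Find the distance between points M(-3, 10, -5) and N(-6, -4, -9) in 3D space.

d = √[(x₂-x₁)² + (y₂-y₁)² + (z₂-z₁)²]
  = √[(-3)² + (-14)² + (-4)²]
  = √[9 + 196 + 16]
  = √221
  ≈ 14.87

14.87


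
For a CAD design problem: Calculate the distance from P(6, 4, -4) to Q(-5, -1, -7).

d = √[(x₂-x₁)² + (y₂-y₁)² + (z₂-z₁)²]
  = √[(-11)² + (-5)² + (-3)²]
  = √[121 + 25 + 9]
  = √155
  ≈ 12.45

12.45


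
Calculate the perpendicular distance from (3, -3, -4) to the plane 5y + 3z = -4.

distance = |a·x₀ + b·y₀ + c·z₀ - d| / √(a² + b² + c²)
  = |0·3 + 5·(-3) + 3·(-4) - (-4)| / √(0² + 5² + 3²)
  = |0 - 15 - 12 + 4| / √(0 + 25 + 9)
  = |-23| / √34
  = 23 / 5.831
  ≈ 3.944

3.944


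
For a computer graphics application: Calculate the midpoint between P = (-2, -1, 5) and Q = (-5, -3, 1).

M = ((x₁+x₂)/2, (y₁+y₂)/2, (z₁+z₂)/2)
  = ((-2 - 5)/2, (-1 - 3)/2, (5 + 1)/2)
  = (-7/2, -4/2, 6/2)
  = (-3.5, -2, 3)

(-3.5, -2, 3)


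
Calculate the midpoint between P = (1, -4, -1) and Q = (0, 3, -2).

M = ((x₁+x₂)/2, (y₁+y₂)/2, (z₁+z₂)/2)
  = ((1 + 0)/2, (-4 + 3)/2, (-1 - 2)/2)
  = (1/2, -1/2, -3/2)
  = (0.5, -0.5, -1.5)

(0.5, -0.5, -1.5)


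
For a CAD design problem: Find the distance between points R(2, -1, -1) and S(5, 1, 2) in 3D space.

d = √[(x₂-x₁)² + (y₂-y₁)² + (z₂-z₁)²]
  = √[3² + 2² + 3²]
  = √[9 + 4 + 9]
  = √22
  ≈ 4.69

4.69


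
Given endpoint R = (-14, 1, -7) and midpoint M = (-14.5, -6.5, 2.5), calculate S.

S = 2M - R
  = (2·(-14.5) - (-14), 2·(-6.5) - 1, 2·2.5 - (-7))
  = (-29 + 14, -13 - 1, 5 + 7)
  = (-15, -14, 12)

(-15, -14, 12)


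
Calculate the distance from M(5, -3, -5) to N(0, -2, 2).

d = √[(x₂-x₁)² + (y₂-y₁)² + (z₂-z₁)²]
  = √[(-5)² + 1² + 7²]
  = √[25 + 1 + 49]
  = √75
  ≈ 8.66

8.66


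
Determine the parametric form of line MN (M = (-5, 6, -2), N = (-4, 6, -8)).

Direction vector d = N - M = (-4 + 5, 6 - 6, -8 + 2) = (1, 0, -6)
Parametric form r = M + t·d:
x = -5 + t, y = 6, z = -2 - 6t

x = -5 + t, y = 6, z = -2 - 6t


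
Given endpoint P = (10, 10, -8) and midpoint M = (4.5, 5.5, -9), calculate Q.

Q = 2M - P
  = (2·4.5 - 10, 2·5.5 - 10, 2·(-9) - (-8))
  = (9 - 10, 11 - 10, -18 + 8)
  = (-1, 1, -10)

(-1, 1, -10)


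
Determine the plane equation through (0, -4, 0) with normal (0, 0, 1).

The plane through P with normal n = (a, b, c) satisfies n·(r - P) = 0,
i.e. ax + by + cz = a·x₀ + b·y₀ + c·z₀.
d = 0·0 + 0·(-4) + 1·0
  = 0 + 0 + 0
  = 0
Equation: z = 0

z = 0


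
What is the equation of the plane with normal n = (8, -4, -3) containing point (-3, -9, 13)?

The plane through P with normal n = (a, b, c) satisfies n·(r - P) = 0,
i.e. ax + by + cz = a·x₀ + b·y₀ + c·z₀.
d = 8·(-3) + (-4)·(-9) + (-3)·13
  = -24 + 36 - 39
  = -27
Equation: 8x - 4y - 3z = -27

8x - 4y - 3z = -27


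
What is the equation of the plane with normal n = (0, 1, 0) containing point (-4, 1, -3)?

The plane through P with normal n = (a, b, c) satisfies n·(r - P) = 0,
i.e. ax + by + cz = a·x₀ + b·y₀ + c·z₀.
d = 0·(-4) + 1·1 + 0·(-3)
  = 0 + 1 + 0
  = 1
Equation: y = 1

y = 1


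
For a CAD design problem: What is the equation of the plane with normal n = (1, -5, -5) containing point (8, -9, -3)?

The plane through P with normal n = (a, b, c) satisfies n·(r - P) = 0,
i.e. ax + by + cz = a·x₀ + b·y₀ + c·z₀.
d = 1·8 + (-5)·(-9) + (-5)·(-3)
  = 8 + 45 + 15
  = 68
Equation: x - 5y - 5z = 68

x - 5y - 5z = 68


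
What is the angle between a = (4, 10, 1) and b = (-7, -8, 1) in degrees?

a·b = 4·(-7) + 10·(-8) + 1·1 = -28 - 80 + 1 = -107
|a| = √(4² + 10² + 1²) = √117 ≈ 10.82
|b| = √((-7)² + (-8)² + 1²) = √114 ≈ 10.68
cos θ = (a·b)/(|a||b|) = -107/(10.82·10.68) ≈ -0.9265
θ = arccos(-0.9265) ≈ 157.9°

157.9°


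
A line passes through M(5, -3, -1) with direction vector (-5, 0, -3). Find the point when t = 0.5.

P(t) = M + t·d
  = (5 + (-5)·0.5, -3 + 0·0.5, -1 + (-3)·0.5)
  = (5 - 2.5, -3 + 0, -1 - 1.5)
  = (2.5, -3, -2.5)

(2.5, -3, -2.5)


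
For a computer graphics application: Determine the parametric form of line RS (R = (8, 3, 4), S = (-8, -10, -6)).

Direction vector d = S - R = (-8 - 8, -10 - 3, -6 - 4) = (-16, -13, -10)
Parametric form r = R + t·d:
x = 8 - 16t, y = 3 - 13t, z = 4 - 10t

x = 8 - 16t, y = 3 - 13t, z = 4 - 10t


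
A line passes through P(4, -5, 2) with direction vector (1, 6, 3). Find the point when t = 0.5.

P(t) = P + t·d
  = (4 + 1·0.5, -5 + 6·0.5, 2 + 3·0.5)
  = (4 + 0.5, -5 + 3, 2 + 1.5)
  = (4.5, -2, 3.5)

(4.5, -2, 3.5)


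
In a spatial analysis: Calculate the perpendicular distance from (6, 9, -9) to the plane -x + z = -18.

distance = |a·x₀ + b·y₀ + c·z₀ - d| / √(a² + b² + c²)
  = |(-1)·6 + 0·9 + 1·(-9) - (-18)| / √((-1)² + 0² + 1²)
  = |-6 + 0 - 9 + 18| / √(1 + 0 + 1)
  = |3| / √2
  = 3 / 1.414
  ≈ 2.121

2.121


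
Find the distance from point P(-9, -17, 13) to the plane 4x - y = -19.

distance = |a·x₀ + b·y₀ + c·z₀ - d| / √(a² + b² + c²)
  = |4·(-9) + (-1)·(-17) + 0·13 - (-19)| / √(4² + (-1)² + 0²)
  = |-36 + 17 + 0 + 19| / √(16 + 1 + 0)
  = |0| / √17
  = 0 / 4.123
  ≈ 0

0


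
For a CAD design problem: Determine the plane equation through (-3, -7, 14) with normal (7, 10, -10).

The plane through P with normal n = (a, b, c) satisfies n·(r - P) = 0,
i.e. ax + by + cz = a·x₀ + b·y₀ + c·z₀.
d = 7·(-3) + 10·(-7) + (-10)·14
  = -21 - 70 - 140
  = -231
Equation: 7x + 10y - 10z = -231

7x + 10y - 10z = -231


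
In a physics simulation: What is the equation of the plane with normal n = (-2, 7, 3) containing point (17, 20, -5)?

The plane through P with normal n = (a, b, c) satisfies n·(r - P) = 0,
i.e. ax + by + cz = a·x₀ + b·y₀ + c·z₀.
d = (-2)·17 + 7·20 + 3·(-5)
  = -34 + 140 - 15
  = 91
Equation: -2x + 7y + 3z = 91

-2x + 7y + 3z = 91


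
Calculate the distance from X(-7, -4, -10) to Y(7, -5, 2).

d = √[(x₂-x₁)² + (y₂-y₁)² + (z₂-z₁)²]
  = √[14² + (-1)² + 12²]
  = √[196 + 1 + 144]
  = √341
  ≈ 18.47

18.47


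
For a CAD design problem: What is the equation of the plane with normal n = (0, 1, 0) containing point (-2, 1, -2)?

The plane through P with normal n = (a, b, c) satisfies n·(r - P) = 0,
i.e. ax + by + cz = a·x₀ + b·y₀ + c·z₀.
d = 0·(-2) + 1·1 + 0·(-2)
  = 0 + 1 + 0
  = 1
Equation: y = 1

y = 1


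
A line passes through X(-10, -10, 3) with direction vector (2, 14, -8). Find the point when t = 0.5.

P(t) = X + t·d
  = (-10 + 2·0.5, -10 + 14·0.5, 3 + (-8)·0.5)
  = (-10 + 1, -10 + 7, 3 - 4)
  = (-9, -3, -1)

(-9, -3, -1)


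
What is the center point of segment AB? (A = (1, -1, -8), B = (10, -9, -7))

M = ((x₁+x₂)/2, (y₁+y₂)/2, (z₁+z₂)/2)
  = ((1 + 10)/2, (-1 - 9)/2, (-8 - 7)/2)
  = (11/2, -10/2, -15/2)
  = (5.5, -5, -7.5)

(5.5, -5, -7.5)


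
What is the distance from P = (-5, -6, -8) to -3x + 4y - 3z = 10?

distance = |a·x₀ + b·y₀ + c·z₀ - d| / √(a² + b² + c²)
  = |(-3)·(-5) + 4·(-6) + (-3)·(-8) - 10| / √((-3)² + 4² + (-3)²)
  = |15 - 24 + 24 - 10| / √(9 + 16 + 9)
  = |5| / √34
  = 5 / 5.831
  ≈ 0.8575

0.8575


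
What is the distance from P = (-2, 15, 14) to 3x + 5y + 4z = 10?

distance = |a·x₀ + b·y₀ + c·z₀ - d| / √(a² + b² + c²)
  = |3·(-2) + 5·15 + 4·14 - 10| / √(3² + 5² + 4²)
  = |-6 + 75 + 56 - 10| / √(9 + 25 + 16)
  = |115| / √50
  = 115 / 7.071
  ≈ 16.26

16.26


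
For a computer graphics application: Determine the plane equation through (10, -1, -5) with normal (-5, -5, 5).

The plane through P with normal n = (a, b, c) satisfies n·(r - P) = 0,
i.e. ax + by + cz = a·x₀ + b·y₀ + c·z₀.
d = (-5)·10 + (-5)·(-1) + 5·(-5)
  = -50 + 5 - 25
  = -70
Equation: -5x - 5y + 5z = -70

-5x - 5y + 5z = -70


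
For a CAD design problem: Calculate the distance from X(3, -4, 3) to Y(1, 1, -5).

d = √[(x₂-x₁)² + (y₂-y₁)² + (z₂-z₁)²]
  = √[(-2)² + 5² + (-8)²]
  = √[4 + 25 + 64]
  = √93
  ≈ 9.644

9.644


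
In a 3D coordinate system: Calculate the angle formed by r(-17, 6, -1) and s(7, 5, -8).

r·s = (-17)·7 + 6·5 + (-1)·(-8) = -119 + 30 + 8 = -81
|r| = √((-17)² + 6² + (-1)²) = √326 ≈ 18.06
|s| = √(7² + 5² + (-8)²) = √138 ≈ 11.75
cos θ = (r·s)/(|r||s|) = -81/(18.06·11.75) ≈ -0.3819
θ = arccos(-0.3819) ≈ 112.5°

112.5°


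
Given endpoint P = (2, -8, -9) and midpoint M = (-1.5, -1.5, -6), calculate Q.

Q = 2M - P
  = (2·(-1.5) - 2, 2·(-1.5) - (-8), 2·(-6) - (-9))
  = (-3 - 2, -3 + 8, -12 + 9)
  = (-5, 5, -3)

(-5, 5, -3)


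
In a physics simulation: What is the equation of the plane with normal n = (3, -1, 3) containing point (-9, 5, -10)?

The plane through P with normal n = (a, b, c) satisfies n·(r - P) = 0,
i.e. ax + by + cz = a·x₀ + b·y₀ + c·z₀.
d = 3·(-9) + (-1)·5 + 3·(-10)
  = -27 - 5 - 30
  = -62
Equation: 3x - y + 3z = -62

3x - y + 3z = -62


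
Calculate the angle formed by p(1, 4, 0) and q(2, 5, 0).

p·q = 1·2 + 4·5 + 0·0 = 2 + 20 + 0 = 22
|p| = √(1² + 4² + 0²) = √17 ≈ 4.123
|q| = √(2² + 5² + 0²) = √29 ≈ 5.385
cos θ = (p·q)/(|p||q|) = 22/(4.123·5.385) ≈ 0.9908
θ = arccos(0.9908) ≈ 7.765°

7.765°


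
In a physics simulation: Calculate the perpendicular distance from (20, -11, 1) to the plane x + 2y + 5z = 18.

distance = |a·x₀ + b·y₀ + c·z₀ - d| / √(a² + b² + c²)
  = |1·20 + 2·(-11) + 5·1 - 18| / √(1² + 2² + 5²)
  = |20 - 22 + 5 - 18| / √(1 + 4 + 25)
  = |-15| / √30
  = 15 / 5.477
  ≈ 2.739

2.739


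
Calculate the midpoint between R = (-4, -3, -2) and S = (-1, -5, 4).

M = ((x₁+x₂)/2, (y₁+y₂)/2, (z₁+z₂)/2)
  = ((-4 - 1)/2, (-3 - 5)/2, (-2 + 4)/2)
  = (-5/2, -8/2, 2/2)
  = (-2.5, -4, 1)

(-2.5, -4, 1)


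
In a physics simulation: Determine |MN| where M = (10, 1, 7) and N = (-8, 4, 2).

d = √[(x₂-x₁)² + (y₂-y₁)² + (z₂-z₁)²]
  = √[(-18)² + 3² + (-5)²]
  = √[324 + 9 + 25]
  = √358
  ≈ 18.92

18.92


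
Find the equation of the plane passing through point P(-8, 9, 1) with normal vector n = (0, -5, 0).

The plane through P with normal n = (a, b, c) satisfies n·(r - P) = 0,
i.e. ax + by + cz = a·x₀ + b·y₀ + c·z₀.
d = 0·(-8) + (-5)·9 + 0·1
  = 0 - 45 + 0
  = -45
Equation: -5y = -45

-5y = -45


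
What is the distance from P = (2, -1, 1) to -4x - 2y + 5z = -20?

distance = |a·x₀ + b·y₀ + c·z₀ - d| / √(a² + b² + c²)
  = |(-4)·2 + (-2)·(-1) + 5·1 - (-20)| / √((-4)² + (-2)² + 5²)
  = |-8 + 2 + 5 + 20| / √(16 + 4 + 25)
  = |19| / √45
  = 19 / 6.708
  ≈ 2.832

2.832


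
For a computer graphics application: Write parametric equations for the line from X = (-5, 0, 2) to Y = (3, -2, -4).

Direction vector d = Y - X = (3 + 5, -2 + 0, -4 - 2) = (8, -2, -6)
Parametric form r = X + t·d:
x = -5 + 8t, y = 0 - 2t, z = 2 - 6t

x = -5 + 8t, y = 0 - 2t, z = 2 - 6t


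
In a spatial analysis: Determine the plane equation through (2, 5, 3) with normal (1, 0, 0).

The plane through P with normal n = (a, b, c) satisfies n·(r - P) = 0,
i.e. ax + by + cz = a·x₀ + b·y₀ + c·z₀.
d = 1·2 + 0·5 + 0·3
  = 2 + 0 + 0
  = 2
Equation: x = 2

x = 2


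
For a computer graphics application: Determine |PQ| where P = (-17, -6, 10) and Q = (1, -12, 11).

d = √[(x₂-x₁)² + (y₂-y₁)² + (z₂-z₁)²]
  = √[18² + (-6)² + 1²]
  = √[324 + 36 + 1]
  = √361
  ≈ 19

19


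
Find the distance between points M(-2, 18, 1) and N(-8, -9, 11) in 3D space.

d = √[(x₂-x₁)² + (y₂-y₁)² + (z₂-z₁)²]
  = √[(-6)² + (-27)² + 10²]
  = √[36 + 729 + 100]
  = √865
  ≈ 29.41

29.41


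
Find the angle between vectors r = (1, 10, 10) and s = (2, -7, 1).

r·s = 1·2 + 10·(-7) + 10·1 = 2 - 70 + 10 = -58
|r| = √(1² + 10² + 10²) = √201 ≈ 14.18
|s| = √(2² + (-7)² + 1²) = √54 ≈ 7.348
cos θ = (r·s)/(|r||s|) = -58/(14.18·7.348) ≈ -0.5567
θ = arccos(-0.5567) ≈ 123.8°

123.8°


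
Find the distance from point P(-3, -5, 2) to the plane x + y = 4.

distance = |a·x₀ + b·y₀ + c·z₀ - d| / √(a² + b² + c²)
  = |1·(-3) + 1·(-5) + 0·2 - 4| / √(1² + 1² + 0²)
  = |-3 - 5 + 0 - 4| / √(1 + 1 + 0)
  = |-12| / √2
  = 12 / 1.414
  ≈ 8.485

8.485


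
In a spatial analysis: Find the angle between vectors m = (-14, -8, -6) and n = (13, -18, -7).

m·n = (-14)·13 + (-8)·(-18) + (-6)·(-7) = -182 + 144 + 42 = 4
|m| = √((-14)² + (-8)² + (-6)²) = √296 ≈ 17.2
|n| = √(13² + (-18)² + (-7)²) = √542 ≈ 23.28
cos θ = (m·n)/(|m||n|) = 4/(17.2·23.28) ≈ 0.009987
θ = arccos(0.009987) ≈ 89.43°

89.43°


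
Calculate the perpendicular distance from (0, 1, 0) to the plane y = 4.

distance = |a·x₀ + b·y₀ + c·z₀ - d| / √(a² + b² + c²)
  = |0·0 + 1·1 + 0·0 - 4| / √(0² + 1² + 0²)
  = |0 + 1 + 0 - 4| / √(0 + 1 + 0)
  = |-3| / √1
  = 3 / 1
  ≈ 3

3


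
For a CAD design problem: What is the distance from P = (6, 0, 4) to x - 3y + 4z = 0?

distance = |a·x₀ + b·y₀ + c·z₀ - d| / √(a² + b² + c²)
  = |1·6 + (-3)·0 + 4·4 - 0| / √(1² + (-3)² + 4²)
  = |6 + 0 + 16 + 0| / √(1 + 9 + 16)
  = |22| / √26
  = 22 / 5.099
  ≈ 4.315

4.315


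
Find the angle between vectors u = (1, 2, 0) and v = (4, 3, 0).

u·v = 1·4 + 2·3 + 0·0 = 4 + 6 + 0 = 10
|u| = √(1² + 2² + 0²) = √5 ≈ 2.236
|v| = √(4² + 3² + 0²) = √25 ≈ 5
cos θ = (u·v)/(|u||v|) = 10/(2.236·5) ≈ 0.8944
θ = arccos(0.8944) ≈ 26.57°

26.57°


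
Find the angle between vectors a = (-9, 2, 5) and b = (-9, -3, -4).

a·b = (-9)·(-9) + 2·(-3) + 5·(-4) = 81 - 6 - 20 = 55
|a| = √((-9)² + 2² + 5²) = √110 ≈ 10.49
|b| = √((-9)² + (-3)² + (-4)²) = √106 ≈ 10.3
cos θ = (a·b)/(|a||b|) = 55/(10.49·10.3) ≈ 0.5093
θ = arccos(0.5093) ≈ 59.38°

59.38°


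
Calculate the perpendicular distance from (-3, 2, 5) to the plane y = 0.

distance = |a·x₀ + b·y₀ + c·z₀ - d| / √(a² + b² + c²)
  = |0·(-3) + 1·2 + 0·5 - 0| / √(0² + 1² + 0²)
  = |0 + 2 + 0 + 0| / √(0 + 1 + 0)
  = |2| / √1
  = 2 / 1
  ≈ 2

2


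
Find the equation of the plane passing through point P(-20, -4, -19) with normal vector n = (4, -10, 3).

The plane through P with normal n = (a, b, c) satisfies n·(r - P) = 0,
i.e. ax + by + cz = a·x₀ + b·y₀ + c·z₀.
d = 4·(-20) + (-10)·(-4) + 3·(-19)
  = -80 + 40 - 57
  = -97
Equation: 4x - 10y + 3z = -97

4x - 10y + 3z = -97


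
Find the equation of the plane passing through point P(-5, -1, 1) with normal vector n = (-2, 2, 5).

The plane through P with normal n = (a, b, c) satisfies n·(r - P) = 0,
i.e. ax + by + cz = a·x₀ + b·y₀ + c·z₀.
d = (-2)·(-5) + 2·(-1) + 5·1
  = 10 - 2 + 5
  = 13
Equation: -2x + 2y + 5z = 13

-2x + 2y + 5z = 13


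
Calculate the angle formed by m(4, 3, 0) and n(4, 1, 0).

m·n = 4·4 + 3·1 + 0·0 = 16 + 3 + 0 = 19
|m| = √(4² + 3² + 0²) = √25 ≈ 5
|n| = √(4² + 1² + 0²) = √17 ≈ 4.123
cos θ = (m·n)/(|m||n|) = 19/(5·4.123) ≈ 0.9216
θ = arccos(0.9216) ≈ 22.83°

22.83°
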